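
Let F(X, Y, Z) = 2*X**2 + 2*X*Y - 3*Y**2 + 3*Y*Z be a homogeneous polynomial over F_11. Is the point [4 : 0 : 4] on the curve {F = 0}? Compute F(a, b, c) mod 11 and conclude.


F(4,0,4) ≡ 10 (mod 11); P is NOT on the curve.

Evaluate F(4, 0, 4) term-by-term (mod 11).
  2*X**2 ↦ 2·16·1·1 = 32
  2*X*Y ↦ 2·4·0·1 = 0
  -3*Y**2 ↦ -3·1·0·1 = 0
  3*Y*Z ↦ 3·1·0·4 = 0
Sum: F(4, 0, 4) = (32) + (0) + (0) + (0) = 32.
Reducing mod 11: 32 ≡ 10 (mod 11).
Since F(a, b, c) ≡ 10 ≠ 0 (mod 11), P does NOT lie on the curve.


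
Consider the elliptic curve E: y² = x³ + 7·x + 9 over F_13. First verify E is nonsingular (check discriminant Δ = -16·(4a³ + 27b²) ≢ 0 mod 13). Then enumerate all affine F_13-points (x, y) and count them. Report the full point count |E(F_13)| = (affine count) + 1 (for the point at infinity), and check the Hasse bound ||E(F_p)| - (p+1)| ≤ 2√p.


Affine points = {(0, 3), (0, 10), (1, 2), (1, 11), (4, 6), (4, 7), (5, 0), (10, 0), (11, 0), (12, 1), (12, 12)}; affine count = 11; |E(F_13)| = 12.

Discriminant check: Δ ∝ 4a³ + 27b² = 4·7³ + 27·9² = 4·343 + 27·81 ≡ 10 (mod 13). Nonzero ⇒ E is nonsingular.
For each x ∈ F_13, compute rhs = x³ + 7·x + 9 mod 13, then count y ∈ F_13 with y² ≡ rhs.
  x = 0: rhs = 9, matching y values: 3, 10 (2 points).
  x = 1: rhs = 4, matching y values: 2, 11 (2 points).
  x = 2: rhs = 5, matching y values: none (0 points).
  x = 3: rhs = 5, matching y values: none (0 points).
  x = 4: rhs = 10, matching y values: 6, 7 (2 points).
  x = 5: rhs = 0, matching y values: 0 (1 points).
  x = 6: rhs = 7, matching y values: none (0 points).
  x = 7: rhs = 11, matching y values: none (0 points).
  x = 8: rhs = 5, matching y values: none (0 points).
  x = 9: rhs = 8, matching y values: none (0 points).
  x = 10: rhs = 0, matching y values: 0 (1 points).
  x = 11: rhs = 0, matching y values: 0 (1 points).
  x = 12: rhs = 1, matching y values: 1, 12 (2 points).
Total affine count: 11.
Full point count |E(F_13)| = 11 + 1 = 12.
Hasse bound: |12 − (13+1)| = |-2| = 2 ≤ 2√13 ≈ 7.2111 ✓.


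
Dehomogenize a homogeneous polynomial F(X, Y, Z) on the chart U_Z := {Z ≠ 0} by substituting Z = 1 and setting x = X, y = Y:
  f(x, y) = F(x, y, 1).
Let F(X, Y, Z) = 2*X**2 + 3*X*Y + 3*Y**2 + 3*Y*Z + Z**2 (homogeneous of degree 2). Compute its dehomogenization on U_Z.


f(x, y) = 2*x**2 + 3*x*y + 3*y**2 + 3*y + 1

On U_Z we set Z = 1. Each monomial c·X^i·Y^j·Z^k in F becomes c·x^i·y^j·1^k = c·x^i·y^j.
Substituting Z = 1: F(X, Y, 1) = 2*x**2 + 3*x*y + 3*y**2 + 3*y + 1.
Note: deg(f) ≤ deg(F) = 2; strict inequality happens when F is divisible by Z (lost terms).


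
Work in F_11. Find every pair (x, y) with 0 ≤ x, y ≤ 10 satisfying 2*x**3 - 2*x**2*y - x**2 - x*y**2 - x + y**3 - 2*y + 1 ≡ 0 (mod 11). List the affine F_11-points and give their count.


Affine F_11-points: {(0, 1), (0, 3), (0, 7), (1, 4), (2, 0), (2, 1), (3, 7), (4, 2), (5, 1), (5, 6), (5, 9), (10, 7)}; count = 12.

For each of the 121 pairs (x, y) ∈ F_11², evaluate f(x, y) mod 11. Record the zeros.
  x = 0: [0↦1, 1↦0, 2↦5, 3↦0, 4↦2, 5↦6, 6↦7, 7↦0, 8↦2, 9↦8, 10↦2]  zeros at y ∈ {1, 3, 7}
  x = 1: [0↦1, 1↦8, 2↦8, 3↦7, 4↦0, 5↦4, 6↦3, 7↦3, 8↦10, 9↦8, 10↦3]  zeros at y ∈ {4}
  x = 2: [0↦0, 1↦0, 2↦2, 3↦1, 4↦3, 5↦3, 6↦7, 7↦10, 8↦7, 9↦4, 10↦7]  zeros at y ∈ {0, 1}
  x = 3: [0↦10, 1↦10, 2↦10, 3↦5, 4↦1, 5↦4, 6↦9, 7↦0, 8↦5, 9↦8, 10↦4]  zeros at y ∈ {7}
  x = 4: [0↦10, 1↦6, 2↦0, 3↦9, 4↦6, 5↦8, 6↦10, 7↦7, 8↦5, 9↦10, 10↦6]  zeros at y ∈ {2}
  x = 5: [0↦1, 1↦0, 2↦6, 3↦3, 4↦8, 5↦5, 6↦0, 7↦10, 8↦8, 9↦0, 10↦3]  zeros at y ∈ {1, 6, 9}
  x = 6: [0↦6, 1↦4, 2↦7, 3↦10, 4↦8, 5↦7, 6↦2, 7↦10, 8↦4, 9↦1, 10↦7]  zeros at y ∈ ∅
  x = 7: [0↦4, 1↦8, 2↦4, 3↦9, 4↦7, 5↦4, 6↦6, 7↦8, 8↦5, 9↦3, 10↦8]  zeros at y ∈ ∅
  x = 8: [0↦7, 1↦2, 2↦9, 3↦1, 4↦6, 5↦8, 6↦2, 7↦5, 8↦1, 9↦7, 10↦7]  zeros at y ∈ ∅
  x = 9: [0↦5, 1↦9, 2↦1, 3↦9, 4↦6, 5↦9, 6↦2, 7↦2, 8↦4, 9↦3, 10↦5]  zeros at y ∈ ∅
  x = 10: [0↦10, 1↦8, 2↦3, 3↦1, 4↦8, 5↦8, 6↦7, 7↦0, 8↦4, 9↦3, 10↦3]  zeros at y ∈ {7}
Collecting zeros: affine points = {(0, 1), (0, 3), (0, 7), (1, 4), (2, 0), (2, 1), (3, 7), (4, 2), (5, 1), (5, 6), (5, 9), (10, 7)}.
Total count |C(F_11)_aff| = 12.


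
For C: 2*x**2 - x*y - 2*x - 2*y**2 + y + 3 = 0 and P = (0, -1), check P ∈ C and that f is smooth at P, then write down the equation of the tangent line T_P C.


Tangent line at P: -x + 5*y + 5 = 0.

Step 1: f(0, -1) = 0, so P lies on C.
Step 2: partial derivatives
  f_x(x, y) = 4*x - y - 2, f_y(x, y) = -x - 4*y + 1.
  f_x(P) = -1, f_y(P) = 5 (gradient nonzero, so P is smooth).
Step 3: tangent line at P: -1·(x − 0) + 5·(y − -1) = 0.
Expanding: -x + 5*y + 5 = 0.


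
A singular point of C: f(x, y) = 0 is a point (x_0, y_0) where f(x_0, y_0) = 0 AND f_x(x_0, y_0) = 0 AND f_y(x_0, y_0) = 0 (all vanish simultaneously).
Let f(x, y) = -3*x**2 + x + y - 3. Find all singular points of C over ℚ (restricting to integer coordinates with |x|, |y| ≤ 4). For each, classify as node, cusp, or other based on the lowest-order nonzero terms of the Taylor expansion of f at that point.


No singular points in the scanned grid; C is smooth there.

Compute partial derivatives:
  f_x = 1 - 6*x.
  f_y = 1.
f_y = 1 is a nonzero constant, so f_y never vanishes: no point (x, y) can satisfy f = f_x = f_y = 0. In particular no (x, y) ∈ {−4, ..., 4}² is singular; the curve is smooth.


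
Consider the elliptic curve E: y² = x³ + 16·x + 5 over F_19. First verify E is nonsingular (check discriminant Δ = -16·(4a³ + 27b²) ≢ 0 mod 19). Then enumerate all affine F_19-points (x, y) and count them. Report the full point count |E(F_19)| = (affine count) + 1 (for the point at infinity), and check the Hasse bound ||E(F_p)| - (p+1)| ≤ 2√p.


Affine points = {(0, 9), (0, 10), (2, 8), (2, 11), (3, 2), (3, 17), (4, 0), (5, 1), (5, 18), (7, 2), (7, 17), (9, 2), (9, 17), (10, 5), (10, 14), (11, 7), (11, 12), (12, 5), (12, 14), (13, 4), (13, 15), (14, 3), (14, 16), (16, 5), (16, 14), (18, 8), (18, 11)}; affine count = 27; |E(F_19)| = 28.

Discriminant check: Δ ∝ 4a³ + 27b² = 4·16³ + 27·5² = 4·4096 + 27·25 ≡ 16 (mod 19). Nonzero ⇒ E is nonsingular.
For each x ∈ F_19, compute rhs = x³ + 16·x + 5 mod 19, then count y ∈ F_19 with y² ≡ rhs.
  x = 0: rhs = 5, matching y values: 9, 10 (2 points).
  x = 1: rhs = 3, matching y values: none (0 points).
  x = 2: rhs = 7, matching y values: 8, 11 (2 points).
  x = 3: rhs = 4, matching y values: 2, 17 (2 points).
  x = 4: rhs = 0, matching y values: 0 (1 points).
  x = 5: rhs = 1, matching y values: 1, 18 (2 points).
  x = 6: rhs = 13, matching y values: none (0 points).
  x = 7: rhs = 4, matching y values: 2, 17 (2 points).
  x = 8: rhs = 18, matching y values: none (0 points).
  x = 9: rhs = 4, matching y values: 2, 17 (2 points).
  x = 10: rhs = 6, matching y values: 5, 14 (2 points).
  x = 11: rhs = 11, matching y values: 7, 12 (2 points).
  x = 12: rhs = 6, matching y values: 5, 14 (2 points).
  x = 13: rhs = 16, matching y values: 4, 15 (2 points).
  x = 14: rhs = 9, matching y values: 3, 16 (2 points).
  x = 15: rhs = 10, matching y values: none (0 points).
  x = 16: rhs = 6, matching y values: 5, 14 (2 points).
  x = 17: rhs = 3, matching y values: none (0 points).
  x = 18: rhs = 7, matching y values: 8, 11 (2 points).
Total affine count: 27.
Full point count |E(F_19)| = 27 + 1 = 28.
Hasse bound: |28 − (19+1)| = |8| = 8 ≤ 2√19 ≈ 8.7178 ✓.


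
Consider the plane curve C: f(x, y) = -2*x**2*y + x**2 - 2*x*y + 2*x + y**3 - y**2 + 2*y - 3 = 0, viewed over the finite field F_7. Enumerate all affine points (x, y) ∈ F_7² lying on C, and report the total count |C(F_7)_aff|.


Affine F_7-points: {(0, 3), (0, 6), (1, 0), (1, 2), (1, 6), (2, 3), (3, 2), (3, 4), (4, 0)}; count = 9.

For each of the 49 pairs (x, y) ∈ F_7², evaluate f(x, y) mod 7. Record the zeros.
  x = 0: [0↦4, 1↦6, 2↦5, 3↦0, 4↦4, 5↦2, 6↦0]  zeros at y ∈ {3, 6}
  x = 1: [0↦0, 1↦5, 2↦0, 3↦5, 4↦5, 5↦6, 6↦0]  zeros at y ∈ {0, 2, 6}
  x = 2: [0↦5, 1↦2, 2↦3, 3↦0, 4↦6, 5↦6, 6↦6]  zeros at y ∈ {3}
  x = 3: [0↦5, 1↦4, 2↦0, 3↦6, 4↦0, 5↦2, 6↦4]  zeros at y ∈ {2, 4}
  x = 4: [0↦0, 1↦4, 2↦5, 3↦2, 4↦1, 5↦1, 6↦1]  zeros at y ∈ {0}
  x = 5: [0↦4, 1↦2, 2↦4, 3↦2, 4↦2, 5↦3, 6↦4]  zeros at y ∈ ∅
  x = 6: [0↦3, 1↦5, 2↦4, 3↦6, 4↦3, 5↦1, 6↦6]  zeros at y ∈ ∅
Collecting zeros: affine points = {(0, 3), (0, 6), (1, 0), (1, 2), (1, 6), (2, 3), (3, 2), (3, 4), (4, 0)}.
Total count |C(F_7)_aff| = 9.


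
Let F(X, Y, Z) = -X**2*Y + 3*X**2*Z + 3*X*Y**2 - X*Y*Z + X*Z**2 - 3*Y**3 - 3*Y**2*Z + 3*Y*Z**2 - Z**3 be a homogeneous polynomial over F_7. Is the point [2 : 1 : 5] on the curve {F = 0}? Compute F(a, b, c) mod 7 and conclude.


F(2,1,5) ≡ 6 (mod 7); P is NOT on the curve.

Evaluate F(2, 1, 5) term-by-term (mod 7).
  -X**2*Y ↦ -1·4·1·1 = -4
  3*X**2*Z ↦ 3·4·1·5 = 60
  3*X*Y**2 ↦ 3·2·1·1 = 6
  -X*Y*Z ↦ -1·2·1·5 = -10
  X*Z**2 ↦ 1·2·1·25 = 50
  -3*Y**3 ↦ -3·1·1·1 = -3
  -3*Y**2*Z ↦ -3·1·1·5 = -15
  3*Y*Z**2 ↦ 3·1·1·25 = 75
  -Z**3 ↦ -1·1·1·125 = -125
Sum: F(2, 1, 5) = (-4) + (60) + (6) + (-10) + (50) + (-3) + (-15) + (75) + (-125) = 34.
Reducing mod 7: 34 ≡ 6 (mod 7).
Since F(a, b, c) ≡ 6 ≠ 0 (mod 7), P does NOT lie on the curve.


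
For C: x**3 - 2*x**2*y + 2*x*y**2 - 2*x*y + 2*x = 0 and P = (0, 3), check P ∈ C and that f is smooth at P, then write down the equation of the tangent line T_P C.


Tangent line at P: 14*x = 0.

Step 1: f(0, 3) = 0, so P lies on C.
Step 2: partial derivatives
  f_x(x, y) = 3*x**2 - 4*x*y + 2*y**2 - 2*y + 2, f_y(x, y) = -2*x**2 + 4*x*y - 2*x.
  f_x(P) = 14, f_y(P) = 0 (gradient nonzero, so P is smooth).
Step 3: tangent line at P: 14·(x − 0) + 0·(y − 3) = 0.
Expanding: 14*x = 0.


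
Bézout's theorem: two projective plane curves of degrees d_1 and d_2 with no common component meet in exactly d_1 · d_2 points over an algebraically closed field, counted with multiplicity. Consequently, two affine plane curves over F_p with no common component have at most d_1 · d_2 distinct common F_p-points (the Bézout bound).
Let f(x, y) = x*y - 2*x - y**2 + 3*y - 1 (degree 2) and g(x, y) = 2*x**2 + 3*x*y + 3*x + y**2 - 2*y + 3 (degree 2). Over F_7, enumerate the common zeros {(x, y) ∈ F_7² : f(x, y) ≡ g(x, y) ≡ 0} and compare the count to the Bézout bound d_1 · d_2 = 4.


Common zeros: ∅; count = 0; Bézout bound = 4.

deg(f) = 2, deg(g) = 2, so Bézout bound = 4.
Scan x ∈ F_7. For each x, list the y ∈ F_7 with f(x, y) ≡ 0 and those with g(x, y) ≡ 0 (mod 7); the common zeros in that column are the intersection.
  x = 0: f ≡ 0 at y ∈ ∅; g ≡ 0 at y ∈ ∅; common: ∅.
  x = 1: f ≡ 0 at y ∈ {1, 3}; g ≡ 0 at y ∈ {2, 4}; common: ∅.
  x = 2: f ≡ 0 at y ∈ ∅; g ≡ 0 at y ∈ {4, 6}; common: ∅.
  x = 3: f ≡ 0 at y ∈ {0, 6}; g ≡ 0 at y ∈ ∅; common: ∅.
  x = 4: f ≡ 0 at y ∈ ∅; g ≡ 0 at y ∈ ∅; common: ∅.
  x = 5: f ≡ 0 at y ∈ ∅; g ≡ 0 at y ∈ {2, 6}; common: ∅.
  x = 6: f ≡ 0 at y ∈ {4, 5}; g ≡ 0 at y ∈ ∅; common: ∅.
Collecting: common zeros = ∅, so the count is 0.
Comparison with the Bézout bound: 0 ≤ 4 = deg(f)·deg(g), as expected for curves with no common component (the affine F_7-count falls short of the bound because intersections may lie at infinity, over extension fields, or carry multiplicity).


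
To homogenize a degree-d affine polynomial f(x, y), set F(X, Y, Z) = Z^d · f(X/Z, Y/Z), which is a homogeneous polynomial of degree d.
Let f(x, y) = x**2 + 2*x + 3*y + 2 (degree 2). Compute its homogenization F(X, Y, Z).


F(X, Y, Z) = X**2 + 2*X*Z + 3*Y*Z + 2*Z**2

deg(f) = 2.
Substitute x = X/Z, y = Y/Z into f, then multiply by Z^2.
  monomial 1·x^2·y^0 ↦ 1·X^2·Y^0·Z^0.
  monomial 2·x^1·y^0 ↦ 2·X^1·Y^0·Z^1.
  monomial 3·x^0·y^1 ↦ 3·X^0·Y^1·Z^1.
  monomial 2·x^0·y^0 ↦ 2·X^0·Y^0·Z^2.
Collecting: F(X, Y, Z) = X**2 + 2*X*Z + 3*Y*Z + 2*Z**2.


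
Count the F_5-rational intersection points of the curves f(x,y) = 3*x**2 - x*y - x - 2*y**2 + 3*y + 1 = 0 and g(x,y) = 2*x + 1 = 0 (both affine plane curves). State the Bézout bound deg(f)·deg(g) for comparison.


Common zeros: {(2, 1), (2, 2)}; count = 2; Bézout bound = 2.

deg(f) = 2, deg(g) = 1, so Bézout bound = 2.
Scan x ∈ F_5. For each x, list the y ∈ F_5 with f(x, y) ≡ 0 and those with g(x, y) ≡ 0 (mod 5); the common zeros in that column are the intersection.
  x = 0: f ≡ 0 at y ∈ ∅; g ≡ 0 at y ∈ ∅; common: ∅.
  x = 1: f ≡ 0 at y ∈ ∅; g ≡ 0 at y ∈ ∅; common: ∅.
  x = 2: f ≡ 0 at y ∈ {1, 2}; g ≡ 0 at y ∈ {0, 1, 2, 3, 4}; common: {1, 2}.
  x = 3: f ≡ 0 at y ∈ {0}; g ≡ 0 at y ∈ ∅; common: ∅.
  x = 4: f ≡ 0 at y ∈ {0, 2}; g ≡ 0 at y ∈ ∅; common: ∅.
Collecting: common zeros = {(2, 1), (2, 2)}, so the count is 2.
Comparison with the Bézout bound: 2 ≤ 2 = deg(f)·deg(g), as expected for curves with no common component (the bound is attained).


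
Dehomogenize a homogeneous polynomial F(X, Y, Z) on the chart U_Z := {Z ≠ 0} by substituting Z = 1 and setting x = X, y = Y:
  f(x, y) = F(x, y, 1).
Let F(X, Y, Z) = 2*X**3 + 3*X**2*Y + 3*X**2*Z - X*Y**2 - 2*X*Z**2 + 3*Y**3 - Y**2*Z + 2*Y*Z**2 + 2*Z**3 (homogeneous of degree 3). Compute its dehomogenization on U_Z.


f(x, y) = 2*x**3 + 3*x**2*y + 3*x**2 - x*y**2 - 2*x + 3*y**3 - y**2 + 2*y + 2

On U_Z we set Z = 1. Each monomial c·X^i·Y^j·Z^k in F becomes c·x^i·y^j·1^k = c·x^i·y^j.
Substituting Z = 1: F(X, Y, 1) = 2*x**3 + 3*x**2*y + 3*x**2 - x*y**2 - 2*x + 3*y**3 - y**2 + 2*y + 2.
Note: deg(f) ≤ deg(F) = 3; strict inequality happens when F is divisible by Z (lost terms).


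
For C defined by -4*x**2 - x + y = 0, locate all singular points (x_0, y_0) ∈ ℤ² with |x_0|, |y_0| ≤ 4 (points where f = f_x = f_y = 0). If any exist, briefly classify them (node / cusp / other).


No singular points in the scanned grid; C is smooth there.

Compute partial derivatives:
  f_x = -8*x - 1.
  f_y = 1.
f_y = 1 is a nonzero constant, so f_y never vanishes: no point (x, y) can satisfy f = f_x = f_y = 0. In particular no (x, y) ∈ {−4, ..., 4}² is singular; the curve is smooth.


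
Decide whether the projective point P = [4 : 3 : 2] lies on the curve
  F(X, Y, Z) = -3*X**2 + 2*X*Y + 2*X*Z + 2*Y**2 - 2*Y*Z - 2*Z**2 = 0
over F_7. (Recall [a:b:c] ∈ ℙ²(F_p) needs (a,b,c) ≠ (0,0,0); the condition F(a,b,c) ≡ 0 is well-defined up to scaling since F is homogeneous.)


F(4,3,2) ≡ 4 (mod 7); P is NOT on the curve.

Evaluate F(4, 3, 2) term-by-term (mod 7).
  -3*X**2 ↦ -3·16·1·1 = -48
  2*X*Y ↦ 2·4·3·1 = 24
  2*X*Z ↦ 2·4·1·2 = 16
  2*Y**2 ↦ 2·1·9·1 = 18
  -2*Y*Z ↦ -2·1·3·2 = -12
  -2*Z**2 ↦ -2·1·1·4 = -8
Sum: F(4, 3, 2) = (-48) + (24) + (16) + (18) + (-12) + (-8) = -10.
Reducing mod 7: -10 ≡ 4 (mod 7).
Since F(a, b, c) ≡ 4 ≠ 0 (mod 7), P does NOT lie on the curve.


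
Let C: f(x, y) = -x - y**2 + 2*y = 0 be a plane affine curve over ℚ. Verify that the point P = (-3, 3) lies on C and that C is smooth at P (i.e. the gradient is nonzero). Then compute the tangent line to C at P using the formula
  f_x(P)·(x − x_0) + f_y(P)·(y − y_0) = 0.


Tangent line at P: -x - 4*y + 9 = 0.

Step 1: f(-3, 3) = 0, so P lies on C.
Step 2: partial derivatives
  f_x(x, y) = -1, f_y(x, y) = 2 - 2*y.
  f_x(P) = -1, f_y(P) = -4 (gradient nonzero, so P is smooth).
Step 3: tangent line at P: -1·(x − -3) + -4·(y − 3) = 0.
Expanding: -x - 4*y + 9 = 0.


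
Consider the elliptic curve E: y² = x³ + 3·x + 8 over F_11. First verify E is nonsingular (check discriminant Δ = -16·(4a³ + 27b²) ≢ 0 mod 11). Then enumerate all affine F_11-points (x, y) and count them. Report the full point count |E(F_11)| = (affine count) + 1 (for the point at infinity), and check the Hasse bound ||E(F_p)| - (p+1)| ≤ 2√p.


Affine points = {(1, 1), (1, 10), (2, 0), (3, 0), (5, 4), (5, 7), (6, 0), (7, 3), (7, 8), (8, 4), (8, 7), (9, 4), (9, 7), (10, 2), (10, 9)}; affine count = 15; |E(F_11)| = 16.

Discriminant check: Δ ∝ 4a³ + 27b² = 4·3³ + 27·8² = 4·27 + 27·64 ≡ 10 (mod 11). Nonzero ⇒ E is nonsingular.
For each x ∈ F_11, compute rhs = x³ + 3·x + 8 mod 11, then count y ∈ F_11 with y² ≡ rhs.
  x = 0: rhs = 8, matching y values: none (0 points).
  x = 1: rhs = 1, matching y values: 1, 10 (2 points).
  x = 2: rhs = 0, matching y values: 0 (1 points).
  x = 3: rhs = 0, matching y values: 0 (1 points).
  x = 4: rhs = 7, matching y values: none (0 points).
  x = 5: rhs = 5, matching y values: 4, 7 (2 points).
  x = 6: rhs = 0, matching y values: 0 (1 points).
  x = 7: rhs = 9, matching y values: 3, 8 (2 points).
  x = 8: rhs = 5, matching y values: 4, 7 (2 points).
  x = 9: rhs = 5, matching y values: 4, 7 (2 points).
  x = 10: rhs = 4, matching y values: 2, 9 (2 points).
Total affine count: 15.
Full point count |E(F_11)| = 15 + 1 = 16.
Hasse bound: |16 − (11+1)| = |4| = 4 ≤ 2√11 ≈ 6.6332 ✓.


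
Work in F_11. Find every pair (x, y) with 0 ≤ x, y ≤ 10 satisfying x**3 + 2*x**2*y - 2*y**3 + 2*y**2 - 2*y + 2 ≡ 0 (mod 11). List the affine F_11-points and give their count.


Affine F_11-points: {(0, 1), (1, 3), (2, 9), (4, 0), (5, 6), (5, 8), (5, 9), (7, 6), (7, 7), (7, 10), (8, 9), (9, 1), (9, 5), (9, 6)}; count = 14.

For each of the 121 pairs (x, y) ∈ F_11², evaluate f(x, y) mod 11. Record the zeros.
  x = 0: [0↦2, 1↦0, 2↦1, 3↦4, 4↦8, 5↦1, 6↦4, 7↦5, 8↦3, 9↦8, 10↦8]  zeros at y ∈ {1}
  x = 1: [0↦3, 1↦3, 2↦6, 3↦0, 4↦6, 5↦1, 6↦6, 7↦9, 8↦9, 9↦5, 10↦7]  zeros at y ∈ {3}
  x = 2: [0↦10, 1↦5, 2↦3, 3↦3, 4↦4, 5↦5, 6↦5, 7↦3, 8↦9, 9↦0, 10↦8]  zeros at y ∈ {9}
  x = 3: [0↦7, 1↦1, 2↦9, 3↦8, 4↦8, 5↦8, 6↦7, 7↦4, 8↦9, 9↦10, 10↦6]  zeros at y ∈ ∅
  x = 4: [0↦0, 1↦8, 2↦8, 3↦10, 4↦2, 5↦5, 6↦7, 7↦7, 8↦4, 9↦8, 10↦7]  zeros at y ∈ {0}
  x = 5: [0↦6, 1↦10, 2↦6, 3↦4, 4↦3, 5↦2, 6↦0, 7↦7, 8↦0, 9↦0, 10↦6]  zeros at y ∈ {6, 8, 9}
  x = 6: [0↦9, 1↦2, 2↦9, 3↦7, 4↦6, 5↦5, 6↦3, 7↦10, 8↦3, 9↦3, 10↦9]  zeros at y ∈ ∅
  x = 7: [0↦4, 1↦1, 2↦1, 3↦3, 4↦6, 5↦9, 6↦0, 7↦0, 8↦8, 9↦1, 10↦0]  zeros at y ∈ {6, 7, 10}
  x = 8: [0↦8, 1↦2, 2↦10, 3↦9, 4↦9, 5↦9, 6↦8, 7↦5, 8↦10, 9↦0, 10↦7]  zeros at y ∈ {9}
  x = 9: [0↦5, 1↦0, 2↦9, 3↦9, 4↦10, 5↦0, 6↦0, 7↦9, 8↦4, 9↦6, 10↦3]  zeros at y ∈ {1, 5, 6}
  x = 10: [0↦1, 1↦1, 2↦4, 3↦9, 4↦4, 5↦10, 6↦4, 7↦7, 8↦7, 9↦3, 10↦5]  zeros at y ∈ ∅
Collecting zeros: affine points = {(0, 1), (1, 3), (2, 9), (4, 0), (5, 6), (5, 8), (5, 9), (7, 6), (7, 7), (7, 10), (8, 9), (9, 1), (9, 5), (9, 6)}.
Total count |C(F_11)_aff| = 14.


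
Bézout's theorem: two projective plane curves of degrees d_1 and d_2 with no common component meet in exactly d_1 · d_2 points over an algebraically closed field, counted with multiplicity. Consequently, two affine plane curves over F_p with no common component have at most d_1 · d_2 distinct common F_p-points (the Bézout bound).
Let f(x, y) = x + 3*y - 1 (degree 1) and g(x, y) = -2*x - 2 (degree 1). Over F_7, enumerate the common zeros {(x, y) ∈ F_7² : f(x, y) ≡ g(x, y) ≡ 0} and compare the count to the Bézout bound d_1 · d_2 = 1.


Common zeros: {(6, 3)}; count = 1; Bézout bound = 1.

deg(f) = 1, deg(g) = 1, so Bézout bound = 1.
Scan x ∈ F_7. For each x, list the y ∈ F_7 with f(x, y) ≡ 0 and those with g(x, y) ≡ 0 (mod 7); the common zeros in that column are the intersection.
  x = 0: f ≡ 0 at y ∈ {5}; g ≡ 0 at y ∈ ∅; common: ∅.
  x = 1: f ≡ 0 at y ∈ {0}; g ≡ 0 at y ∈ ∅; common: ∅.
  x = 2: f ≡ 0 at y ∈ {2}; g ≡ 0 at y ∈ ∅; common: ∅.
  x = 3: f ≡ 0 at y ∈ {4}; g ≡ 0 at y ∈ ∅; common: ∅.
  x = 4: f ≡ 0 at y ∈ {6}; g ≡ 0 at y ∈ ∅; common: ∅.
  x = 5: f ≡ 0 at y ∈ {1}; g ≡ 0 at y ∈ ∅; common: ∅.
  x = 6: f ≡ 0 at y ∈ {3}; g ≡ 0 at y ∈ {0, 1, 2, 3, 4, 5, 6}; common: {3}.
Collecting: common zeros = {(6, 3)}, so the count is 1.
Comparison with the Bézout bound: 1 ≤ 1 = deg(f)·deg(g), as expected for curves with no common component (the bound is attained).


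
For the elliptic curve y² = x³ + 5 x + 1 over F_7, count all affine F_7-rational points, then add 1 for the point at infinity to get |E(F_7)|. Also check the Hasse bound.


Affine points = {(0, 1), (0, 6), (1, 0), (3, 1), (3, 6), (4, 1), (4, 6), (5, 2), (5, 5), (6, 3), (6, 4)}; affine count = 11; |E(F_7)| = 12.

Discriminant check: Δ ∝ 4a³ + 27b² = 4·5³ + 27·1² = 4·125 + 27·1 ≡ 2 (mod 7). Nonzero ⇒ E is nonsingular.
For each x ∈ F_7, compute rhs = x³ + 5·x + 1 mod 7, then count y ∈ F_7 with y² ≡ rhs.
  x = 0: rhs = 1, matching y values: 1, 6 (2 points).
  x = 1: rhs = 0, matching y values: 0 (1 points).
  x = 2: rhs = 5, matching y values: none (0 points).
  x = 3: rhs = 1, matching y values: 1, 6 (2 points).
  x = 4: rhs = 1, matching y values: 1, 6 (2 points).
  x = 5: rhs = 4, matching y values: 2, 5 (2 points).
  x = 6: rhs = 2, matching y values: 3, 4 (2 points).
Total affine count: 11.
Full point count |E(F_7)| = 11 + 1 = 12.
Hasse bound: |12 − (7+1)| = |4| = 4 ≤ 2√7 ≈ 5.2915 ✓.


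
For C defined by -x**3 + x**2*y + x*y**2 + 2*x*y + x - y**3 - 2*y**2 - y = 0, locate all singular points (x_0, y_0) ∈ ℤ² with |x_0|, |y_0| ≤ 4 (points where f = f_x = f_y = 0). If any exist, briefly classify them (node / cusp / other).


Singular points: {(0, -1)}; classification: node.

Compute partial derivatives:
  f_x = -3*x**2 + 2*x*y + y**2 + 2*y + 1.
  f_y = x**2 + 2*x*y + 2*x - 3*y**2 - 4*y - 1.
Scan x_0 ∈ {−4, ..., 4}. For each x_0, f_y(x_0, y) is a polynomial in y; find its integer roots y ∈ {−4, ..., 4}, then test f_x and f at those candidates.
  x = -4: f_y(-4, y) = -3*y**2 - 12*y + 7; no integer root y with |y| ≤ 4.
  x = -3: f_y(-3, y) = -3*y**2 - 10*y + 2; no integer root y with |y| ≤ 4.
  x = -2: f_y(-2, y) = -3*y**2 - 8*y - 1; no integer root y with |y| ≤ 4.
  x = -1: f_y(-1, y) = -3*y**2 - 6*y - 2; no integer root y with |y| ≤ 4.
  x = 0: f_y(0, y) = -3*y**2 - 4*y - 1; vanishes at y ∈ {-1}. (0, -1): f_x = 0, f = 0 — SINGULAR.
  x = 1: f_y(1, y) = -3*y**2 - 2*y + 2; no integer root y with |y| ≤ 4.
  x = 2: f_y(2, y) = 7 - 3*y**2; no integer root y with |y| ≤ 4.
  x = 3: f_y(3, y) = -3*y**2 + 2*y + 14; no integer root y with |y| ≤ 4.
  x = 4: f_y(4, y) = -3*y**2 + 4*y + 23; no integer root y with |y| ≤ 4.
Only singular point on the grid: (0, -1).
Classify: substitute x = 0 + u, y = -1 + v and expand: f = -u**3 + u**2*v - u**2 + u*v**2 - v**3 + v**2.
No constant or linear terms (consistent with a singular point). Quadratic part: -u**2 + v**2. Cubic part: -u**3 + u**2*v + u*v**2 - v**3.
The quadratic part v**2 - u**2 = (v − u)(v + u) splits into two distinct linear factors, so there are two distinct tangent lines y − -1 = ±(x − 0) — this is a node (ordinary double point).
Classification: node.


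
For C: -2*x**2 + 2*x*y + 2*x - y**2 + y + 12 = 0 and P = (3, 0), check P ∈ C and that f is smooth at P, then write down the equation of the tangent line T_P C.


Tangent line at P: -10*x + 7*y + 30 = 0.

Step 1: f(3, 0) = 0, so P lies on C.
Step 2: partial derivatives
  f_x(x, y) = -4*x + 2*y + 2, f_y(x, y) = 2*x - 2*y + 1.
  f_x(P) = -10, f_y(P) = 7 (gradient nonzero, so P is smooth).
Step 3: tangent line at P: -10·(x − 3) + 7·(y − 0) = 0.
Expanding: -10*x + 7*y + 30 = 0.


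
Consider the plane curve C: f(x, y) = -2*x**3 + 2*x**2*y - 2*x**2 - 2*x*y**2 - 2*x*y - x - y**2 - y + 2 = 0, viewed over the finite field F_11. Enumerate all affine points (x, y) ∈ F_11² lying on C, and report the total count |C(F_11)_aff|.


Affine F_11-points: {(0, 1), (0, 9), (1, 3), (1, 4), (5, 1), (6, 1)}; count = 6.

For each of the 121 pairs (x, y) ∈ F_11², evaluate f(x, y) mod 11. Record the zeros.
  x = 0: [0↦2, 1↦0, 2↦7, 3↦1, 4↦4, 5↦5, 6↦4, 7↦1, 8↦7, 9↦0, 10↦2]  zeros at y ∈ {1, 9}
  x = 1: [0↦8, 1↦4, 2↦5, 3↦0, 4↦0, 5↦5, 6↦4, 7↦8, 8↦6, 9↦9, 10↦6]  zeros at y ∈ {3, 4}
  x = 2: [0↦9, 1↦7, 2↦6, 3↦6, 4↦7, 5↦9, 6↦1, 7↦5, 8↦10, 9↦5, 10↦1]  zeros at y ∈ ∅
  x = 3: [0↦4, 1↦8, 2↦9, 3↦7, 4↦2, 5↦5, 6↦5, 7↦2, 8↦7, 9↦9, 10↦8]  zeros at y ∈ ∅
  x = 4: [0↦3, 1↦6, 2↦2, 3↦2, 4↦6, 5↦3, 6↦4, 7↦9, 8↦7, 9↦9, 10↦4]  zeros at y ∈ ∅
  x = 5: [0↦5, 1↦0, 2↦6, 3↦1, 4↦7, 5↦2, 6↦8, 7↦3, 8↦9, 9↦4, 10↦10]  zeros at y ∈ {1}
  x = 6: [0↦9, 1↦0, 2↦9, 3↦3, 4↦4, 5↦1, 6↦5, 7↦5, 8↦1, 9↦4, 10↦3]  zeros at y ∈ {1}
  x = 7: [0↦3, 1↦5, 2↦10, 3↦7, 4↦7, 5↦10, 6↦5, 7↦3, 8↦4, 9↦8, 10↦4]  zeros at y ∈ ∅
  x = 8: [0↦8, 1↦3, 2↦8, 3↦1, 4↦4, 5↦6, 6↦7, 7↦7, 8↦6, 9↦4, 10↦1]  zeros at y ∈ ∅
  x = 9: [0↦1, 1↦4, 2↦2, 3↦6, 4↦5, 5↦10, 6↦10, 7↦5, 8↦6, 9↦2, 10↦4]  zeros at y ∈ ∅
  x = 10: [0↦3, 1↦7, 2↦2, 3↦10, 4↦9, 5↦10, 6↦2, 7↦7, 8↦3, 9↦1, 10↦1]  zeros at y ∈ ∅
Collecting zeros: affine points = {(0, 1), (0, 9), (1, 3), (1, 4), (5, 1), (6, 1)}.
Total count |C(F_11)_aff| = 6.


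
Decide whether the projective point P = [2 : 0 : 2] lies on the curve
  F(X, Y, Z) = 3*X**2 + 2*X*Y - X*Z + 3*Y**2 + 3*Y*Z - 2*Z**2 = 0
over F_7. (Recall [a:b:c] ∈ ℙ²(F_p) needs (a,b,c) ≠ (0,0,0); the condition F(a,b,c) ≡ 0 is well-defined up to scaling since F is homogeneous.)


F(2,0,2) ≡ 0 (mod 7); P is on the curve.

Evaluate F(2, 0, 2) term-by-term (mod 7).
  3*X**2 ↦ 3·4·1·1 = 12
  2*X*Y ↦ 2·2·0·1 = 0
  -X*Z ↦ -1·2·1·2 = -4
  3*Y**2 ↦ 3·1·0·1 = 0
  3*Y*Z ↦ 3·1·0·2 = 0
  -2*Z**2 ↦ -2·1·1·4 = -8
Sum: F(2, 0, 2) = (12) + (0) + (-4) + (0) + (0) + (-8) = 0.
Reducing mod 7: 0 ≡ 0 (mod 7).
Since F(a, b, c) ≡ 0 (mod 7), P lies on the curve.


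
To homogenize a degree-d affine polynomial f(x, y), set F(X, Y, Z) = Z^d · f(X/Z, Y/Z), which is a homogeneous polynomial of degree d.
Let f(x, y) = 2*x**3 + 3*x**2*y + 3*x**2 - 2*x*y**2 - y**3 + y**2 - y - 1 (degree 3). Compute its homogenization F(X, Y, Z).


F(X, Y, Z) = 2*X**3 + 3*X**2*Y + 3*X**2*Z - 2*X*Y**2 - Y**3 + Y**2*Z - Y*Z**2 - Z**3

deg(f) = 3.
Substitute x = X/Z, y = Y/Z into f, then multiply by Z^3.
  monomial 2·x^3·y^0 ↦ 2·X^3·Y^0·Z^0.
  monomial 3·x^2·y^1 ↦ 3·X^2·Y^1·Z^0.
  monomial 3·x^2·y^0 ↦ 3·X^2·Y^0·Z^1.
  monomial -2·x^1·y^2 ↦ -2·X^1·Y^2·Z^0.
  monomial -1·x^0·y^3 ↦ -1·X^0·Y^3·Z^0.
  monomial 1·x^0·y^2 ↦ 1·X^0·Y^2·Z^1.
  monomial -1·x^0·y^1 ↦ -1·X^0·Y^1·Z^2.
  monomial -1·x^0·y^0 ↦ -1·X^0·Y^0·Z^3.
Collecting: F(X, Y, Z) = 2*X**3 + 3*X**2*Y + 3*X**2*Z - 2*X*Y**2 - Y**3 + Y**2*Z - Y*Z**2 - Z**3.


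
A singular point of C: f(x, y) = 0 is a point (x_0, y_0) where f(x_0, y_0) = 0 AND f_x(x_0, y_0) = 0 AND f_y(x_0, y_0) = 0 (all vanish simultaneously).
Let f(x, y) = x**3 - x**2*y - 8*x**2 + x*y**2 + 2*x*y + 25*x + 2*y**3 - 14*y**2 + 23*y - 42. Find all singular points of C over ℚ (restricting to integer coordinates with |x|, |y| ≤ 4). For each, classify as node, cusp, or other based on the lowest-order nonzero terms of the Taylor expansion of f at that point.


Singular points: {(3, 2)}; classification: node.

Compute partial derivatives:
  f_x = 3*x**2 - 2*x*y - 16*x + y**2 + 2*y + 25.
  f_y = -x**2 + 2*x*y + 2*x + 6*y**2 - 28*y + 23.
Scan x_0 ∈ {−4, ..., 4}. For each x_0, f_y(x_0, y) is a polynomial in y; find its integer roots y ∈ {−4, ..., 4}, then test f_x and f at those candidates.
  x = -4: f_y(-4, y) = 6*y**2 - 36*y - 1; no integer root y with |y| ≤ 4.
  x = -3: f_y(-3, y) = 6*y**2 - 34*y + 8; no integer root y with |y| ≤ 4.
  x = -2: f_y(-2, y) = 6*y**2 - 32*y + 15; no integer root y with |y| ≤ 4.
  x = -1: f_y(-1, y) = 6*y**2 - 30*y + 20; no integer root y with |y| ≤ 4.
  x = 0: f_y(0, y) = 6*y**2 - 28*y + 23; no integer root y with |y| ≤ 4.
  x = 1: f_y(1, y) = 6*y**2 - 26*y + 24; vanishes at y ∈ {3}. (1, 3): f_x = 21 ≠ 0.
  x = 2: f_y(2, y) = 6*y**2 - 24*y + 23; no integer root y with |y| ≤ 4.
  x = 3: f_y(3, y) = 6*y**2 - 22*y + 20; vanishes at y ∈ {2}. (3, 2): f_x = 0, f = 0 — SINGULAR.
  x = 4: f_y(4, y) = 6*y**2 - 20*y + 15; no integer root y with |y| ≤ 4.
Only singular point on the grid: (3, 2).
Classify: substitute x = 3 + u, y = 2 + v and expand: f = u**3 - u**2*v - u**2 + u*v**2 + 2*v**3 + v**2.
No constant or linear terms (consistent with a singular point). Quadratic part: -u**2 + v**2. Cubic part: u**3 - u**2*v + u*v**2 + 2*v**3.
The quadratic part v**2 - u**2 = (v − u)(v + u) splits into two distinct linear factors, so there are two distinct tangent lines y − 2 = ±(x − 3) — this is a node (ordinary double point).
Classification: node.


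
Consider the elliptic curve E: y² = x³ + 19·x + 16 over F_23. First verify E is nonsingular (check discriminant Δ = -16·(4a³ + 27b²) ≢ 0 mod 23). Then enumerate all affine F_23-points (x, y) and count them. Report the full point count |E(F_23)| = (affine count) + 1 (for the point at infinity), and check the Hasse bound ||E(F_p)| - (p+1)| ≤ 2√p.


Affine points = {(0, 4), (0, 19), (1, 6), (1, 17), (2, 4), (2, 19), (3, 10), (3, 13), (4, 8), (4, 15), (5, 11), (5, 12), (6, 1), (6, 22), (7, 3), (7, 20), (8, 6), (8, 17), (14, 6), (14, 17), (16, 0), (17, 10), (17, 13), (18, 7), (18, 16), (20, 1), (20, 22), (21, 4), (21, 19)}; affine count = 29; |E(F_23)| = 30.

Discriminant check: Δ ∝ 4a³ + 27b² = 4·19³ + 27·16² = 4·6859 + 27·256 ≡ 9 (mod 23). Nonzero ⇒ E is nonsingular.
For each x ∈ F_23, compute rhs = x³ + 19·x + 16 mod 23, then count y ∈ F_23 with y² ≡ rhs.
  x = 0: rhs = 16, matching y values: 4, 19 (2 points).
  x = 1: rhs = 13, matching y values: 6, 17 (2 points).
  x = 2: rhs = 16, matching y values: 4, 19 (2 points).
  x = 3: rhs = 8, matching y values: 10, 13 (2 points).
  x = 4: rhs = 18, matching y values: 8, 15 (2 points).
  x = 5: rhs = 6, matching y values: 11, 12 (2 points).
  x = 6: rhs = 1, matching y values: 1, 22 (2 points).
  x = 7: rhs = 9, matching y values: 3, 20 (2 points).
  x = 8: rhs = 13, matching y values: 6, 17 (2 points).
  x = 9: rhs = 19, matching y values: none (0 points).
  x = 10: rhs = 10, matching y values: none (0 points).
  x = 11: rhs = 15, matching y values: none (0 points).
  x = 12: rhs = 17, matching y values: none (0 points).
  x = 13: rhs = 22, matching y values: none (0 points).
  x = 14: rhs = 13, matching y values: 6, 17 (2 points).
  x = 15: rhs = 19, matching y values: none (0 points).
  x = 16: rhs = 0, matching y values: 0 (1 points).
  x = 17: rhs = 8, matching y values: 10, 13 (2 points).
  x = 18: rhs = 3, matching y values: 7, 16 (2 points).
  x = 19: rhs = 14, matching y values: none (0 points).
  x = 20: rhs = 1, matching y values: 1, 22 (2 points).
  x = 21: rhs = 16, matching y values: 4, 19 (2 points).
  x = 22: rhs = 19, matching y values: none (0 points).
Total affine count: 29.
Full point count |E(F_23)| = 29 + 1 = 30.
Hasse bound: |30 − (23+1)| = |6| = 6 ≤ 2√23 ≈ 9.5917 ✓.


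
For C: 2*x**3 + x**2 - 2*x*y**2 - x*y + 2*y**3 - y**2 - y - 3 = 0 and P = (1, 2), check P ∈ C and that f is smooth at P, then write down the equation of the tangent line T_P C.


Tangent line at P: -2*x + 10*y - 18 = 0.

Step 1: f(1, 2) = 0, so P lies on C.
Step 2: partial derivatives
  f_x(x, y) = 6*x**2 + 2*x - 2*y**2 - y, f_y(x, y) = -4*x*y - x + 6*y**2 - 2*y - 1.
  f_x(P) = -2, f_y(P) = 10 (gradient nonzero, so P is smooth).
Step 3: tangent line at P: -2·(x − 1) + 10·(y − 2) = 0.
Expanding: -2*x + 10*y - 18 = 0.


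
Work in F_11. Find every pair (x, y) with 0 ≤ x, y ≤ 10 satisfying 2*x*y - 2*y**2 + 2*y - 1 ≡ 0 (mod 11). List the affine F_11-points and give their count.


Affine F_11-points: {(3, 5), (3, 10), (4, 2), (4, 3), (5, 8), (5, 9), (6, 1), (6, 6), (10, 4), (10, 7)}; count = 10.

For each of the 121 pairs (x, y) ∈ F_11², evaluate f(x, y) mod 11. Record the zeros.
  x = 0: [0↦10, 1↦10, 2↦6, 3↦9, 4↦8, 5↦3, 6↦5, 7↦3, 8↦8, 9↦9, 10↦6]  zeros at y ∈ ∅
  x = 1: [0↦10, 1↦1, 2↦10, 3↦4, 4↦5, 5↦2, 6↦6, 7↦6, 8↦2, 9↦5, 10↦4]  zeros at y ∈ ∅
  x = 2: [0↦10, 1↦3, 2↦3, 3↦10, 4↦2, 5↦1, 6↦7, 7↦9, 8↦7, 9↦1, 10↦2]  zeros at y ∈ ∅
  x = 3: [0↦10, 1↦5, 2↦7, 3↦5, 4↦10, 5↦0, 6↦8, 7↦1, 8↦1, 9↦8, 10↦0]  zeros at y ∈ {5, 10}
  x = 4: [0↦10, 1↦7, 2↦0, 3↦0, 4↦7, 5↦10, 6↦9, 7↦4, 8↦6, 9↦4, 10↦9]  zeros at y ∈ {2, 3}
  x = 5: [0↦10, 1↦9, 2↦4, 3↦6, 4↦4, 5↦9, 6↦10, 7↦7, 8↦0, 9↦0, 10↦7]  zeros at y ∈ {8, 9}
  x = 6: [0↦10, 1↦0, 2↦8, 3↦1, 4↦1, 5↦8, 6↦0, 7↦10, 8↦5, 9↦7, 10↦5]  zeros at y ∈ {1, 6}
  x = 7: [0↦10, 1↦2, 2↦1, 3↦7, 4↦9, 5↦7, 6↦1, 7↦2, 8↦10, 9↦3, 10↦3]  zeros at y ∈ ∅
  x = 8: [0↦10, 1↦4, 2↦5, 3↦2, 4↦6, 5↦6, 6↦2, 7↦5, 8↦4, 9↦10, 10↦1]  zeros at y ∈ ∅
  x = 9: [0↦10, 1↦6, 2↦9, 3↦8, 4↦3, 5↦5, 6↦3, 7↦8, 8↦9, 9↦6, 10↦10]  zeros at y ∈ ∅
  x = 10: [0↦10, 1↦8, 2↦2, 3↦3, 4↦0, 5↦4, 6↦4, 7↦0, 8↦3, 9↦2, 10↦8]  zeros at y ∈ {4, 7}
Collecting zeros: affine points = {(3, 5), (3, 10), (4, 2), (4, 3), (5, 8), (5, 9), (6, 1), (6, 6), (10, 4), (10, 7)}.
Total count |C(F_11)_aff| = 10.


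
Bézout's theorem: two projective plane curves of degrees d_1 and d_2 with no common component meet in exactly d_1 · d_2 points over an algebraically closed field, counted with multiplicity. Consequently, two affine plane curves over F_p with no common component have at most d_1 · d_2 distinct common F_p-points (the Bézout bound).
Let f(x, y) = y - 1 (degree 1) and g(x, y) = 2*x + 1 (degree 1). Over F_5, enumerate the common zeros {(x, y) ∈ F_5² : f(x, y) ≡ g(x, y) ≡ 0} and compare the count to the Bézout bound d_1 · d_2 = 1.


Common zeros: {(2, 1)}; count = 1; Bézout bound = 1.

deg(f) = 1, deg(g) = 1, so Bézout bound = 1.
Scan x ∈ F_5. For each x, list the y ∈ F_5 with f(x, y) ≡ 0 and those with g(x, y) ≡ 0 (mod 5); the common zeros in that column are the intersection.
  x = 0: f ≡ 0 at y ∈ {1}; g ≡ 0 at y ∈ ∅; common: ∅.
  x = 1: f ≡ 0 at y ∈ {1}; g ≡ 0 at y ∈ ∅; common: ∅.
  x = 2: f ≡ 0 at y ∈ {1}; g ≡ 0 at y ∈ {0, 1, 2, 3, 4}; common: {1}.
  x = 3: f ≡ 0 at y ∈ {1}; g ≡ 0 at y ∈ ∅; common: ∅.
  x = 4: f ≡ 0 at y ∈ {1}; g ≡ 0 at y ∈ ∅; common: ∅.
Collecting: common zeros = {(2, 1)}, so the count is 1.
Comparison with the Bézout bound: 1 ≤ 1 = deg(f)·deg(g), as expected for curves with no common component (the bound is attained).


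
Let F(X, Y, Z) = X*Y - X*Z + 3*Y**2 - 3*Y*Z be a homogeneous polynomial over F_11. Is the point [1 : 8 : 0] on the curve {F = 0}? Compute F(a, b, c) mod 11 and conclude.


F(1,8,0) ≡ 2 (mod 11); P is NOT on the curve.

Evaluate F(1, 8, 0) term-by-term (mod 11).
  X*Y ↦ 1·1·8·1 = 8
  -X*Z ↦ -1·1·1·0 = 0
  3*Y**2 ↦ 3·1·64·1 = 192
  -3*Y*Z ↦ -3·1·8·0 = 0
Sum: F(1, 8, 0) = (8) + (0) + (192) + (0) = 200.
Reducing mod 11: 200 ≡ 2 (mod 11).
Since F(a, b, c) ≡ 2 ≠ 0 (mod 11), P does NOT lie on the curve.


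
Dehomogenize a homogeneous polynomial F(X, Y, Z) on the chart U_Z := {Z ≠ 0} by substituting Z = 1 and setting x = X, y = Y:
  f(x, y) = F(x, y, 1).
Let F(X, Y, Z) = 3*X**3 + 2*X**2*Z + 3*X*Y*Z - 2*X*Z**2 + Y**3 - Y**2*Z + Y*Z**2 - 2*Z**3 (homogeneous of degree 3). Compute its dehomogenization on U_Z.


f(x, y) = 3*x**3 + 2*x**2 + 3*x*y - 2*x + y**3 - y**2 + y - 2

On U_Z we set Z = 1. Each monomial c·X^i·Y^j·Z^k in F becomes c·x^i·y^j·1^k = c·x^i·y^j.
Substituting Z = 1: F(X, Y, 1) = 3*x**3 + 2*x**2 + 3*x*y - 2*x + y**3 - y**2 + y - 2.
Note: deg(f) ≤ deg(F) = 3; strict inequality happens when F is divisible by Z (lost terms).


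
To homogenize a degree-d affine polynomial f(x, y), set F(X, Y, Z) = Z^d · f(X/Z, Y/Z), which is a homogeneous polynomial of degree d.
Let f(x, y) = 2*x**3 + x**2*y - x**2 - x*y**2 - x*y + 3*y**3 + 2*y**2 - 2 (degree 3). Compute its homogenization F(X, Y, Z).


F(X, Y, Z) = 2*X**3 + X**2*Y - X**2*Z - X*Y**2 - X*Y*Z + 3*Y**3 + 2*Y**2*Z - 2*Z**3

deg(f) = 3.
Substitute x = X/Z, y = Y/Z into f, then multiply by Z^3.
  monomial 2·x^3·y^0 ↦ 2·X^3·Y^0·Z^0.
  monomial 1·x^2·y^1 ↦ 1·X^2·Y^1·Z^0.
  monomial -1·x^2·y^0 ↦ -1·X^2·Y^0·Z^1.
  monomial -1·x^1·y^2 ↦ -1·X^1·Y^2·Z^0.
  monomial -1·x^1·y^1 ↦ -1·X^1·Y^1·Z^1.
  monomial 3·x^0·y^3 ↦ 3·X^0·Y^3·Z^0.
  monomial 2·x^0·y^2 ↦ 2·X^0·Y^2·Z^1.
  monomial -2·x^0·y^0 ↦ -2·X^0·Y^0·Z^3.
Collecting: F(X, Y, Z) = 2*X**3 + X**2*Y - X**2*Z - X*Y**2 - X*Y*Z + 3*Y**3 + 2*Y**2*Z - 2*Z**3.


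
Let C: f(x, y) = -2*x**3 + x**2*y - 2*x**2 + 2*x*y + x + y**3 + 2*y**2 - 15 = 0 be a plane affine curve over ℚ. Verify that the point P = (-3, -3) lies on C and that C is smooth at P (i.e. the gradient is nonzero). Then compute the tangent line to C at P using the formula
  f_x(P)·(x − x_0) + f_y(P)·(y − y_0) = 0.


Tangent line at P: -29*x + 18*y - 33 = 0.

Step 1: f(-3, -3) = 0, so P lies on C.
Step 2: partial derivatives
  f_x(x, y) = -6*x**2 + 2*x*y - 4*x + 2*y + 1, f_y(x, y) = x**2 + 2*x + 3*y**2 + 4*y.
  f_x(P) = -29, f_y(P) = 18 (gradient nonzero, so P is smooth).
Step 3: tangent line at P: -29·(x − -3) + 18·(y − -3) = 0.
Expanding: -29*x + 18*y - 33 = 0.


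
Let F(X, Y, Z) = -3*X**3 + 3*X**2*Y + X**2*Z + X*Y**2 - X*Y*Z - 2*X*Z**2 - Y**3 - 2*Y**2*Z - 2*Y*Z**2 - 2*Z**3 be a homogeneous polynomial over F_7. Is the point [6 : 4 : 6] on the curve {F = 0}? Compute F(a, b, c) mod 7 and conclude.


F(6,4,6) ≡ 0 (mod 7); P is on the curve.

Evaluate F(6, 4, 6) term-by-term (mod 7).
  -3*X**3 ↦ -3·216·1·1 = -648
  3*X**2*Y ↦ 3·36·4·1 = 432
  X**2*Z ↦ 1·36·1·6 = 216
  X*Y**2 ↦ 1·6·16·1 = 96
  -X*Y*Z ↦ -1·6·4·6 = -144
  -2*X*Z**2 ↦ -2·6·1·36 = -432
  -Y**3 ↦ -1·1·64·1 = -64
  -2*Y**2*Z ↦ -2·1·16·6 = -192
  -2*Y*Z**2 ↦ -2·1·4·36 = -288
  -2*Z**3 ↦ -2·1·1·216 = -432
Sum: F(6, 4, 6) = (-648) + (432) + (216) + (96) + (-144) + (-432) + (-64) + (-192) + (-288) + (-432) = -1456.
Reducing mod 7: -1456 ≡ 0 (mod 7).
Since F(a, b, c) ≡ 0 (mod 7), P lies on the curve.


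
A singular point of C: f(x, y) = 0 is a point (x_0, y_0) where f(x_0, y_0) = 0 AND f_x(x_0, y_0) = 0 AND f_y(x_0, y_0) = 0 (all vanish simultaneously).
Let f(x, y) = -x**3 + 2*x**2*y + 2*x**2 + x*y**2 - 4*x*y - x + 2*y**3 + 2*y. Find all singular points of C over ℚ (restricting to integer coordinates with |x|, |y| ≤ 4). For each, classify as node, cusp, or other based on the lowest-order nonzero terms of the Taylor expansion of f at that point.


Singular points: {(1, 0)}; classification: node.

Compute partial derivatives:
  f_x = -3*x**2 + 4*x*y + 4*x + y**2 - 4*y - 1.
  f_y = 2*x**2 + 2*x*y - 4*x + 6*y**2 + 2.
Scan x_0 ∈ {−4, ..., 4}. For each x_0, f_y(x_0, y) is a polynomial in y; find its integer roots y ∈ {−4, ..., 4}, then test f_x and f at those candidates.
  x = -4: f_y(-4, y) = 6*y**2 - 8*y + 50; no integer root y with |y| ≤ 4.
  x = -3: f_y(-3, y) = 6*y**2 - 6*y + 32; no integer root y with |y| ≤ 4.
  x = -2: f_y(-2, y) = 6*y**2 - 4*y + 18; no integer root y with |y| ≤ 4.
  x = -1: f_y(-1, y) = 6*y**2 - 2*y + 8; no integer root y with |y| ≤ 4.
  x = 0: f_y(0, y) = 6*y**2 + 2; no integer root y with |y| ≤ 4.
  x = 1: f_y(1, y) = 6*y**2 + 2*y; vanishes at y ∈ {0}. (1, 0): f_x = 0, f = 0 — SINGULAR.
  x = 2: f_y(2, y) = 6*y**2 + 4*y + 2; no integer root y with |y| ≤ 4.
  x = 3: f_y(3, y) = 6*y**2 + 6*y + 8; no integer root y with |y| ≤ 4.
  x = 4: f_y(4, y) = 6*y**2 + 8*y + 18; no integer root y with |y| ≤ 4.
Only singular point on the grid: (1, 0).
Classify: substitute x = 1 + u, y = 0 + v and expand: f = -u**3 + 2*u**2*v - u**2 + u*v**2 + 2*v**3 + v**2.
No constant or linear terms (consistent with a singular point). Quadratic part: -u**2 + v**2. Cubic part: -u**3 + 2*u**2*v + u*v**2 + 2*v**3.
The quadratic part v**2 - u**2 = (v − u)(v + u) splits into two distinct linear factors, so there are two distinct tangent lines y − 0 = ±(x − 1) — this is a node (ordinary double point).
Classification: node.
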